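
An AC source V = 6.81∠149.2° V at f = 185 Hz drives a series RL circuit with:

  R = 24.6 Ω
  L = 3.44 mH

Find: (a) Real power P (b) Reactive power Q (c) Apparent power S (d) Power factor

Step 1 — Angular frequency: ω = 2π·f = 2π·185 = 1162 rad/s.
Step 2 — Component impedances:
  R: Z = R = 24.6 Ω
  L: Z = jωL = j·1162·0.00344 = 0 + j3.999 Ω
Step 3 — Series combination: Z_total = R + L = 24.6 + j3.999 Ω = 24.92∠9.2° Ω.
Step 4 — Source phasor: V = 6.81∠149.2° V = -5.85 + j3.487 V.
Step 5 — Current: I = V / Z = -0.2092 + j0.1758 A = 0.2732∠140.0° A.
Step 6 — Complex power: S = V·I* = 1.837 + j0.2985 VA.
Step 7 — Real power: P = Re(S) = 1.837 W.
Step 8 — Reactive power: Q = Im(S) = 0.2985 VAR.
Step 9 — Apparent power: |S| = 1.861 VA.
Step 10 — Power factor: PF = P/|S| = 0.987 (lagging).

(a) P = 1.837 W  (b) Q = 0.2985 VAR  (c) S = 1.861 VA  (d) PF = 0.987 (lagging)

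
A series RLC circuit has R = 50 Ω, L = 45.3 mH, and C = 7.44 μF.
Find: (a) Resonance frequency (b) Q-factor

Step 1 — Resonance condition Im(Z)=0 gives ω₀ = 1/√(LC).
Step 2 — ω₀ = 1/√(0.0453·7.44e-06) = 1723 rad/s.
Step 3 — f₀ = ω₀/(2π) = 274.1 Hz.
Step 4 — Series Q: Q = ω₀L/R = 1723·0.0453/50 = 1.561.

(a) f₀ = 274.1 Hz  (b) Q = 1.561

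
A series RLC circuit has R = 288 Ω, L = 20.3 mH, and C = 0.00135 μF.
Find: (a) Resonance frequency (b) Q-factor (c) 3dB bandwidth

Step 1 — Resonance condition Im(Z)=0 gives ω₀ = 1/√(LC).
Step 2 — ω₀ = 1/√(0.0203·1.35e-09) = 1.91e+05 rad/s.
Step 3 — f₀ = ω₀/(2π) = 3.04e+04 Hz.
Step 4 — Series Q: Q = ω₀L/R = 1.91e+05·0.0203/288 = 13.46.
Step 5 — 3dB bandwidth: Δω = ω₀/Q = 1.419e+04 rad/s; BW = Δω/(2π) = 2258 Hz.

(a) f₀ = 3.04e+04 Hz  (b) Q = 13.46  (c) BW = 2258 Hz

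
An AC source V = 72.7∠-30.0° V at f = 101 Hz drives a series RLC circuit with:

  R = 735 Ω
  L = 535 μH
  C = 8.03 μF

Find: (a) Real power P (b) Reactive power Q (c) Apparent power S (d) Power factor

Step 1 — Angular frequency: ω = 2π·f = 2π·101 = 634.6 rad/s.
Step 2 — Component impedances:
  R: Z = R = 735 Ω
  L: Z = jωL = j·634.6·0.000535 = 0 + j0.3395 Ω
  C: Z = 1/(jωC) = -j/(ω·C) = 0 - j196.2 Ω
Step 3 — Series combination: Z_total = R + L + C = 735 - j195.9 Ω = 760.7∠-14.9° Ω.
Step 4 — Source phasor: V = 72.7∠-30.0° V = 62.96 - j36.35 V.
Step 5 — Current: I = V / Z = 0.09229 - j0.02486 A = 0.09558∠-15.1° A.
Step 6 — Complex power: S = V·I* = 6.714 - j1.789 VA.
Step 7 — Real power: P = Re(S) = 6.714 W.
Step 8 — Reactive power: Q = Im(S) = -1.789 VAR.
Step 9 — Apparent power: |S| = 6.948 VA.
Step 10 — Power factor: PF = P/|S| = 0.9663 (leading).

(a) P = 6.714 W  (b) Q = -1.789 VAR  (c) S = 6.948 VA  (d) PF = 0.9663 (leading)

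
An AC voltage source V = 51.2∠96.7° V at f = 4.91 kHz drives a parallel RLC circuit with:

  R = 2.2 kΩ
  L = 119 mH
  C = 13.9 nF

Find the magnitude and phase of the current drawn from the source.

Step 1 — Angular frequency: ω = 2π·f = 2π·4910 = 3.085e+04 rad/s.
Step 2 — Component impedances:
  R: Z = R = 2200 Ω
  L: Z = jωL = j·3.085e+04·0.119 = 0 + j3671 Ω
  C: Z = 1/(jωC) = -j/(ω·C) = 0 - j2332 Ω
Step 3 — Parallel combination: 1/Z_total = 1/R + 1/L + 1/C; Z_total = 1967 - j676.9 Ω = 2080∠-19.0° Ω.
Step 4 — Source phasor: V = 51.2∠96.7° V = -5.974 + j50.85 V.
Step 5 — Ohm's law: I = V / Z_total = (-5.974 + j50.85) / (1967 - j676.9) = -0.01067 + j0.02218 A.
Step 6 — Convert to polar: |I| = 0.02461 A, ∠I = 115.7°.

I = 0.02461∠115.7° A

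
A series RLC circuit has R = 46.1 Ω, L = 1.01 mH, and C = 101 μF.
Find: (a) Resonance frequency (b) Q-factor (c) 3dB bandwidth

Step 1 — Resonance condition Im(Z)=0 gives ω₀ = 1/√(LC).
Step 2 — ω₀ = 1/√(0.00101·0.000101) = 3131 rad/s.
Step 3 — f₀ = ω₀/(2π) = 498.3 Hz.
Step 4 — Series Q: Q = ω₀L/R = 3131·0.00101/46.1 = 0.0686.
Step 5 — 3dB bandwidth: Δω = ω₀/Q = 4.564e+04 rad/s; BW = Δω/(2π) = 7264 Hz.

(a) f₀ = 498.3 Hz  (b) Q = 0.0686  (c) BW = 7264 Hz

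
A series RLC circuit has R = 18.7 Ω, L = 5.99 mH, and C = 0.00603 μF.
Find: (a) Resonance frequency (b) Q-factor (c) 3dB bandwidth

Step 1 — Resonance condition Im(Z)=0 gives ω₀ = 1/√(LC).
Step 2 — ω₀ = 1/√(0.00599·6.03e-09) = 1.664e+05 rad/s.
Step 3 — f₀ = ω₀/(2π) = 2.648e+04 Hz.
Step 4 — Series Q: Q = ω₀L/R = 1.664e+05·0.00599/18.7 = 53.3.
Step 5 — 3dB bandwidth: Δω = ω₀/Q = 3122 rad/s; BW = Δω/(2π) = 496.9 Hz.

(a) f₀ = 2.648e+04 Hz  (b) Q = 53.3  (c) BW = 496.9 Hz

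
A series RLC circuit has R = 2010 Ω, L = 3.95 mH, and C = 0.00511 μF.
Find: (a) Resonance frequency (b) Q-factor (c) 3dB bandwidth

Step 1 — Resonance condition Im(Z)=0 gives ω₀ = 1/√(LC).
Step 2 — ω₀ = 1/√(0.00395·5.11e-09) = 2.226e+05 rad/s.
Step 3 — f₀ = ω₀/(2π) = 3.543e+04 Hz.
Step 4 — Series Q: Q = ω₀L/R = 2.226e+05·0.00395/2010 = 0.4374.
Step 5 — 3dB bandwidth: Δω = ω₀/Q = 5.089e+05 rad/s; BW = Δω/(2π) = 8.099e+04 Hz.

(a) f₀ = 3.543e+04 Hz  (b) Q = 0.4374  (c) BW = 8.099e+04 Hz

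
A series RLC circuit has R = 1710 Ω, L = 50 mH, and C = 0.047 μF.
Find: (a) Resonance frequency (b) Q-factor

Step 1 — Resonance condition Im(Z)=0 gives ω₀ = 1/√(LC).
Step 2 — ω₀ = 1/√(0.05·4.7e-08) = 2.063e+04 rad/s.
Step 3 — f₀ = ω₀/(2π) = 3283 Hz.
Step 4 — Series Q: Q = ω₀L/R = 2.063e+04·0.05/1710 = 0.6032.

(a) f₀ = 3283 Hz  (b) Q = 0.6032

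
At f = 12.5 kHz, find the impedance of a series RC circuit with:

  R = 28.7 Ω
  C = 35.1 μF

Step 1 — Angular frequency: ω = 2π·f = 2π·1.25e+04 = 7.854e+04 rad/s.
Step 2 — Component impedances:
  R: Z = R = 28.7 Ω
  C: Z = 1/(jωC) = -j/(ω·C) = 0 - j0.3627 Ω
Step 3 — Series combination: Z_total = R + C = 28.7 - j0.3627 Ω = 28.7∠-0.7° Ω.

Z = 28.7 - j0.3627 Ω = 28.7∠-0.7° Ω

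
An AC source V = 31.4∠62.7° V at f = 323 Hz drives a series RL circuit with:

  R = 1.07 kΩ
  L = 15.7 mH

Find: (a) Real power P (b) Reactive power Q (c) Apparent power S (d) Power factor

Step 1 — Angular frequency: ω = 2π·f = 2π·323 = 2029 rad/s.
Step 2 — Component impedances:
  R: Z = R = 1070 Ω
  L: Z = jωL = j·2029·0.0157 = 0 + j31.86 Ω
Step 3 — Series combination: Z_total = R + L = 1070 + j31.86 Ω = 1070∠1.7° Ω.
Step 4 — Source phasor: V = 31.4∠62.7° V = 14.4 + j27.9 V.
Step 5 — Current: I = V / Z = 0.01422 + j0.02565 A = 0.02933∠61.0° A.
Step 6 — Complex power: S = V·I* = 0.9206 + j0.02742 VA.
Step 7 — Real power: P = Re(S) = 0.9206 W.
Step 8 — Reactive power: Q = Im(S) = 0.02742 VAR.
Step 9 — Apparent power: |S| = 0.921 VA.
Step 10 — Power factor: PF = P/|S| = 0.9996 (lagging).

(a) P = 0.9206 W  (b) Q = 0.02742 VAR  (c) S = 0.921 VA  (d) PF = 0.9996 (lagging)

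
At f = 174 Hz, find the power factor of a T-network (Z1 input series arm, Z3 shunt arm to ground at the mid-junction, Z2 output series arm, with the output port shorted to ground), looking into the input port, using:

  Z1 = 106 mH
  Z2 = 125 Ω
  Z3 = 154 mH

Step 1 — Angular frequency: ω = 2π·f = 2π·174 = 1093 rad/s.
Step 2 — Component impedances:
  Z1: Z = jωL = j·1093·0.106 = 0 + j115.9 Ω
  Z2: Z = R = 125 Ω
  Z3: Z = jωL = j·1093·0.154 = 0 + j168.4 Ω
Step 3 — With the output port shorted to ground, the output series arm Z2 runs from the junction to ground; the shunt arm Z3 also runs from the junction to ground. They appear in parallel: Z3 || Z2 = 80.58 + j59.83 Ω.
Step 4 — Series with input arm Z1: Z_in = Z1 + (Z3 || Z2) = 80.58 + j175.7 Ω = 193.3∠65.4° Ω.
Step 5 — Power factor: PF = cos(φ) = Re(Z)/|Z| = 80.58/193.3 = 0.4169.
Step 6 — Type: Im(Z) = 175.7 ⇒ lagging (phase φ = 65.4°).

PF = 0.4169 (lagging, φ = 65.4°)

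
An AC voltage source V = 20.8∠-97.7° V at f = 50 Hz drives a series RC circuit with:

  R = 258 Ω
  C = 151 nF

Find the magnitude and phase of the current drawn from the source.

Step 1 — Angular frequency: ω = 2π·f = 2π·50 = 314.2 rad/s.
Step 2 — Component impedances:
  R: Z = R = 258 Ω
  C: Z = 1/(jωC) = -j/(ω·C) = 0 - j2.108e+04 Ω
Step 3 — Series combination: Z_total = R + C = 258 - j2.108e+04 Ω = 2.108e+04∠-89.3° Ω.
Step 4 — Source phasor: V = 20.8∠-97.7° V = -2.787 - j20.61 V.
Step 5 — Ohm's law: I = V / Z_total = (-2.787 - j20.61) / (258 - j2.108e+04) = 0.0009761 - j0.0001442 A.
Step 6 — Convert to polar: |I| = 0.0009866 A, ∠I = -8.4°.

I = 0.0009866∠-8.4° A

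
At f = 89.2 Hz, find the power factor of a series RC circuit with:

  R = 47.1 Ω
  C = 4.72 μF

Step 1 — Angular frequency: ω = 2π·f = 2π·89.2 = 560.5 rad/s.
Step 2 — Component impedances:
  R: Z = R = 47.1 Ω
  C: Z = 1/(jωC) = -j/(ω·C) = 0 - j378 Ω
Step 3 — Series combination: Z_total = R + C = 47.1 - j378 Ω = 380.9∠-82.9° Ω.
Step 4 — Power factor: PF = cos(φ) = Re(Z)/|Z| = 47.1/380.94 = 0.1236.
Step 5 — Type: Im(Z) = -378 ⇒ leading (phase φ = -82.9°).

PF = 0.1236 (leading, φ = -82.9°)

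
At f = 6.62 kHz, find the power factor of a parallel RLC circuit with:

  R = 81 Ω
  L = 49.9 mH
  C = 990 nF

Step 1 — Angular frequency: ω = 2π·f = 2π·6620 = 4.159e+04 rad/s.
Step 2 — Component impedances:
  R: Z = R = 81 Ω
  L: Z = jωL = j·4.159e+04·0.0499 = 0 + j2076 Ω
  C: Z = 1/(jωC) = -j/(ω·C) = 0 - j24.28 Ω
Step 3 — Parallel combination: 1/Z_total = 1/R + 1/L + 1/C; Z_total = 6.826 - j22.5 Ω = 23.51∠-73.1° Ω.
Step 4 — Power factor: PF = cos(φ) = Re(Z)/|Z| = 6.826/23.51 = 0.2903.
Step 5 — Type: Im(Z) = -22.5 ⇒ leading (phase φ = -73.1°).

PF = 0.2903 (leading, φ = -73.1°)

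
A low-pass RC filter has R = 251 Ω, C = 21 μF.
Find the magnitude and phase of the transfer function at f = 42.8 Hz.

Step 1 — Angular frequency: ω = 2π·42.8 = 268.9 rad/s.
Step 2 — Transfer function: H(jω) = 1/(1 + jωRC).
Step 3 — Denominator: 1 + jωRC = 1 + j·268.9·251·2.1e-05 = 1 + j1.417.
Step 4 — H = 0.3323 - j0.471.
Step 5 — Magnitude: |H| = 0.5765 (-4.8 dB); phase: φ = -54.8°.

|H| = 0.5765 (-4.8 dB), φ = -54.8°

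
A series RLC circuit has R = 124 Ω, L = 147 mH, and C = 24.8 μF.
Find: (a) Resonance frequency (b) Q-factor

Step 1 — Resonance condition Im(Z)=0 gives ω₀ = 1/√(LC).
Step 2 — ω₀ = 1/√(0.147·2.48e-05) = 523.7 rad/s.
Step 3 — f₀ = ω₀/(2π) = 83.36 Hz.
Step 4 — Series Q: Q = ω₀L/R = 523.7·0.147/124 = 0.6209.

(a) f₀ = 83.36 Hz  (b) Q = 0.6209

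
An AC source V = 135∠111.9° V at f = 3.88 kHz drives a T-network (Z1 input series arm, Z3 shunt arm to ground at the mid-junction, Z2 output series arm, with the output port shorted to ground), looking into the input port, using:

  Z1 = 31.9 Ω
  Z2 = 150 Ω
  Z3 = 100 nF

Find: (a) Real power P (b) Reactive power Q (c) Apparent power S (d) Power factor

Step 1 — Angular frequency: ω = 2π·f = 2π·3880 = 2.438e+04 rad/s.
Step 2 — Component impedances:
  Z1: Z = R = 31.9 Ω
  Z2: Z = R = 150 Ω
  Z3: Z = 1/(jωC) = -j/(ω·C) = 0 - j410.2 Ω
Step 3 — With the output port shorted to ground, the output series arm Z2 runs from the junction to ground; the shunt arm Z3 also runs from the junction to ground. They appear in parallel: Z3 || Z2 = 132.3 - j48.38 Ω.
Step 4 — Series with input arm Z1: Z_in = Z1 + (Z3 || Z2) = 164.2 - j48.38 Ω = 171.2∠-16.4° Ω.
Step 5 — Source phasor: V = 135∠111.9° V = -50.35 + j125.3 V.
Step 6 — Current: I = V / Z = -0.489 + j0.6187 A = 0.7886∠128.3° A.
Step 7 — Complex power: S = V·I* = 102.1 - j30.09 VA.
Step 8 — Real power: P = Re(S) = 102.1 W.
Step 9 — Reactive power: Q = Im(S) = -30.09 VAR.
Step 10 — Apparent power: |S| = 106.5 VA.
Step 11 — Power factor: PF = P/|S| = 0.9592 (leading).

(a) P = 102.1 W  (b) Q = -30.09 VAR  (c) S = 106.5 VA  (d) PF = 0.9592 (leading)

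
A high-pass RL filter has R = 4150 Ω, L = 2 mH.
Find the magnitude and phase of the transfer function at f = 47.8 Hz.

Step 1 — Angular frequency: ω = 2π·47.8 = 300.3 rad/s.
Step 2 — Transfer function: H(jω) = jωL/(R + jωL).
Step 3 — Numerator jωL = j·0.6007; denominator R + jωL = 4150 + j0.6007.
Step 4 — H = 2.095e-08 + j0.0001447.
Step 5 — Magnitude: |H| = 0.0001447 (-76.8 dB); phase: φ = 90.0°.

|H| = 0.0001447 (-76.8 dB), φ = 90.0°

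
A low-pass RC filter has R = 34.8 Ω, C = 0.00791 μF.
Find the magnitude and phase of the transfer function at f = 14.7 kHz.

Step 1 — Angular frequency: ω = 2π·1.47e+04 = 9.236e+04 rad/s.
Step 2 — Transfer function: H(jω) = 1/(1 + jωRC).
Step 3 — Denominator: 1 + jωRC = 1 + j·9.236e+04·34.8·7.91e-09 = 1 + j0.02542.
Step 4 — H = 0.9994 - j0.02541.
Step 5 — Magnitude: |H| = 0.9997 (-0.0 dB); phase: φ = -1.5°.

|H| = 0.9997 (-0.0 dB), φ = -1.5°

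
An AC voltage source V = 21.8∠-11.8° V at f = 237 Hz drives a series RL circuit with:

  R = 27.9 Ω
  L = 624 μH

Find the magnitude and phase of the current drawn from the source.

Step 1 — Angular frequency: ω = 2π·f = 2π·237 = 1489 rad/s.
Step 2 — Component impedances:
  R: Z = R = 27.9 Ω
  L: Z = jωL = j·1489·0.000624 = 0 + j0.9292 Ω
Step 3 — Series combination: Z_total = R + L = 27.9 + j0.9292 Ω = 27.92∠1.9° Ω.
Step 4 — Source phasor: V = 21.8∠-11.8° V = 21.34 - j4.458 V.
Step 5 — Ohm's law: I = V / Z_total = (21.34 - j4.458) / (27.9 + j0.9292) = 0.7587 - j0.1851 A.
Step 6 — Convert to polar: |I| = 0.7809 A, ∠I = -13.7°.

I = 0.7809∠-13.7° A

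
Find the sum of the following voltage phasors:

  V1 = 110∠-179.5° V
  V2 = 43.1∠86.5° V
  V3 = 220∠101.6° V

Step 1 — Convert each phasor to rectangular form:
  V1 = 110·(cos(-179.5°) + j·sin(-179.5°)) = -110 - j0.9599 V
  V2 = 43.1·(cos(86.5°) + j·sin(86.5°)) = 2.631 + j43.02 V
  V3 = 220·(cos(101.6°) + j·sin(101.6°)) = -44.24 + j215.5 V
Step 2 — Sum components: V_total = -151.6 + j257.6 V.
Step 3 — Convert to polar: |V_total| = 298.9 V, ∠V_total = 120.5°.

V_total = 298.9∠120.5° V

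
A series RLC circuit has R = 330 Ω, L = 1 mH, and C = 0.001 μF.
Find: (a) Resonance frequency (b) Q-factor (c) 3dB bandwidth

Step 1 — Resonance condition Im(Z)=0 gives ω₀ = 1/√(LC).
Step 2 — ω₀ = 1/√(0.001·1e-09) = 1e+06 rad/s.
Step 3 — f₀ = ω₀/(2π) = 1.592e+05 Hz.
Step 4 — Series Q: Q = ω₀L/R = 1e+06·0.001/330 = 3.03.
Step 5 — 3dB bandwidth: Δω = ω₀/Q = 3.3e+05 rad/s; BW = Δω/(2π) = 5.252e+04 Hz.

(a) f₀ = 1.592e+05 Hz  (b) Q = 3.03  (c) BW = 5.252e+04 Hz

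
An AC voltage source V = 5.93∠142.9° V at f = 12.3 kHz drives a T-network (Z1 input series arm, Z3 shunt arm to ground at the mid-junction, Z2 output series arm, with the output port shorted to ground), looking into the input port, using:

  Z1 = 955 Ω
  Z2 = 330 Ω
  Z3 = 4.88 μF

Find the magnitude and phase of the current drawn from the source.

Step 1 — Angular frequency: ω = 2π·f = 2π·1.23e+04 = 7.728e+04 rad/s.
Step 2 — Component impedances:
  Z1: Z = R = 955 Ω
  Z2: Z = R = 330 Ω
  Z3: Z = 1/(jωC) = -j/(ω·C) = 0 - j2.652 Ω
Step 3 — With the output port shorted to ground, the output series arm Z2 runs from the junction to ground; the shunt arm Z3 also runs from the junction to ground. They appear in parallel: Z3 || Z2 = 0.0213 - j2.651 Ω.
Step 4 — Series with input arm Z1: Z_in = Z1 + (Z3 || Z2) = 955 - j2.651 Ω = 955∠-0.2° Ω.
Step 5 — Source phasor: V = 5.93∠142.9° V = -4.73 + j3.577 V.
Step 6 — Ohm's law: I = V / Z_total = (-4.73 + j3.577) / (955 - j2.651) = -0.004963 + j0.003732 A.
Step 7 — Convert to polar: |I| = 0.006209 A, ∠I = 143.1°.

I = 0.006209∠143.1° A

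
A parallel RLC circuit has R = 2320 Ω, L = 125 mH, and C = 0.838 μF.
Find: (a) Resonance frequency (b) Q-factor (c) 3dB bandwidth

Step 1 — Resonance: ω₀ = 1/√(LC) = 1/√(0.125·8.38e-07) = 3090 rad/s.
Step 2 — f₀ = ω₀/(2π) = 491.7 Hz.
Step 3 — Parallel Q: Q = R/(ω₀L) = 2320/(3090·0.125) = 6.007.
Step 4 — Bandwidth: Δω = ω₀/Q = 514.4 rad/s; BW = Δω/(2π) = 81.86 Hz.

(a) f₀ = 491.7 Hz  (b) Q = 6.007  (c) BW = 81.86 Hz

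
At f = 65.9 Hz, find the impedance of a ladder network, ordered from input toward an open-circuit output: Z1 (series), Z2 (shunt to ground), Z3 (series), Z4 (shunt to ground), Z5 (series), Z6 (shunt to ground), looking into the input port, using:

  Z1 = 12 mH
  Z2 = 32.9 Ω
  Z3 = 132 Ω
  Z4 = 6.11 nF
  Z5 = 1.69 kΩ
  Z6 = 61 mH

Step 1 — Angular frequency: ω = 2π·f = 2π·65.9 = 414.1 rad/s.
Step 2 — Component impedances:
  Z1: Z = jωL = j·414.1·0.012 = 0 + j4.969 Ω
  Z2: Z = R = 32.9 Ω
  Z3: Z = R = 132 Ω
  Z4: Z = 1/(jωC) = -j/(ω·C) = 0 - j3.953e+05 Ω
  Z5: Z = R = 1690 Ω
  Z6: Z = jωL = j·414.1·0.061 = 0 + j25.26 Ω
Step 3 — Ladder network (open output): work backward from the far end, alternating series and parallel combinations. Z_in = 32.32 + j4.974 Ω = 32.7∠8.8° Ω.

Z = 32.32 + j4.974 Ω = 32.7∠8.8° Ω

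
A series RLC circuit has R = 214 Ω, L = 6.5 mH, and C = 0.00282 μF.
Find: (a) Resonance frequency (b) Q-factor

Step 1 — Resonance condition Im(Z)=0 gives ω₀ = 1/√(LC).
Step 2 — ω₀ = 1/√(0.0065·2.82e-09) = 2.336e+05 rad/s.
Step 3 — f₀ = ω₀/(2π) = 3.717e+04 Hz.
Step 4 — Series Q: Q = ω₀L/R = 2.336e+05·0.0065/214 = 7.094.

(a) f₀ = 3.717e+04 Hz  (b) Q = 7.094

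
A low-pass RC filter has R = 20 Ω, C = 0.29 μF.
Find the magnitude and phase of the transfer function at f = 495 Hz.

Step 1 — Angular frequency: ω = 2π·495 = 3110 rad/s.
Step 2 — Transfer function: H(jω) = 1/(1 + jωRC).
Step 3 — Denominator: 1 + jωRC = 1 + j·3110·20·2.9e-07 = 1 + j0.01804.
Step 4 — H = 0.9997 - j0.01803.
Step 5 — Magnitude: |H| = 0.9998 (-0.0 dB); phase: φ = -1.0°.

|H| = 0.9998 (-0.0 dB), φ = -1.0°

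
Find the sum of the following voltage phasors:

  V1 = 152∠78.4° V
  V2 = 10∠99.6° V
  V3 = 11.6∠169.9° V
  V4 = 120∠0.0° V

Step 1 — Convert each phasor to rectangular form:
  V1 = 152·(cos(78.4°) + j·sin(78.4°)) = 30.56 + j148.9 V
  V2 = 10·(cos(99.6°) + j·sin(99.6°)) = -1.668 + j9.86 V
  V3 = 11.6·(cos(169.9°) + j·sin(169.9°)) = -11.42 + j2.034 V
  V4 = 120·(cos(0.0°) + j·sin(0.0°)) = 120 V
Step 2 — Sum components: V_total = 137.5 + j160.8 V.
Step 3 — Convert to polar: |V_total| = 211.5 V, ∠V_total = 49.5°.

V_total = 211.5∠49.5° V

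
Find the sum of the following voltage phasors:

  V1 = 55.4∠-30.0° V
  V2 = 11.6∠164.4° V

Step 1 — Convert each phasor to rectangular form:
  V1 = 55.4·(cos(-30.0°) + j·sin(-30.0°)) = 47.98 - j27.7 V
  V2 = 11.6·(cos(164.4°) + j·sin(164.4°)) = -11.17 + j3.119 V
Step 2 — Sum components: V_total = 36.81 - j24.58 V.
Step 3 — Convert to polar: |V_total| = 44.26 V, ∠V_total = -33.7°.

V_total = 44.26∠-33.7° V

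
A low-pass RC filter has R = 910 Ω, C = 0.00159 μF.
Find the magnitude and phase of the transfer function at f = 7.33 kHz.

Step 1 — Angular frequency: ω = 2π·7330 = 4.606e+04 rad/s.
Step 2 — Transfer function: H(jω) = 1/(1 + jωRC).
Step 3 — Denominator: 1 + jωRC = 1 + j·4.606e+04·910·1.59e-09 = 1 + j0.06664.
Step 4 — H = 0.9956 - j0.06634.
Step 5 — Magnitude: |H| = 0.9978 (-0.0 dB); phase: φ = -3.8°.

|H| = 0.9978 (-0.0 dB), φ = -3.8°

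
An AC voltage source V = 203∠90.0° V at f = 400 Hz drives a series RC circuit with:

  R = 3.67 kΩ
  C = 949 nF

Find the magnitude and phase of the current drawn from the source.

Step 1 — Angular frequency: ω = 2π·f = 2π·400 = 2513 rad/s.
Step 2 — Component impedances:
  R: Z = R = 3670 Ω
  C: Z = 1/(jωC) = -j/(ω·C) = 0 - j419.3 Ω
Step 3 — Series combination: Z_total = R + C = 3670 - j419.3 Ω = 3694∠-6.5° Ω.
Step 4 — Source phasor: V = 203∠90.0° V = 0 + j203 V.
Step 5 — Ohm's law: I = V / Z_total = (0 + j203) / (3670 - j419.3) = -0.006238 + j0.0546 A.
Step 6 — Convert to polar: |I| = 0.05496 A, ∠I = 96.5°.

I = 0.05496∠96.5° A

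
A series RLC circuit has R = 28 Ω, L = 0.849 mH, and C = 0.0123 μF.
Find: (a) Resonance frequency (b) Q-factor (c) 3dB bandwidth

Step 1 — Resonance: ω₀ = 1/√(LC) = 1/√(0.000849·1.23e-08) = 3.095e+05 rad/s.
Step 2 — f₀ = ω₀/(2π) = 4.925e+04 Hz.
Step 3 — Series Q: Q = ω₀L/R = 3.095e+05·0.000849/28 = 9.383.
Step 4 — Bandwidth: Δω = ω₀/Q = 3.298e+04 rad/s; BW = Δω/(2π) = 5249 Hz.

(a) f₀ = 4.925e+04 Hz  (b) Q = 9.383  (c) BW = 5249 Hz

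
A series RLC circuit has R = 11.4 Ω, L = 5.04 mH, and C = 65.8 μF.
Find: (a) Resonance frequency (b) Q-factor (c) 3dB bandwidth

Step 1 — Resonance condition Im(Z)=0 gives ω₀ = 1/√(LC).
Step 2 — ω₀ = 1/√(0.00504·6.58e-05) = 1736 rad/s.
Step 3 — f₀ = ω₀/(2π) = 276.4 Hz.
Step 4 — Series Q: Q = ω₀L/R = 1736·0.00504/11.4 = 0.7677.
Step 5 — 3dB bandwidth: Δω = ω₀/Q = 2262 rad/s; BW = Δω/(2π) = 360 Hz.

(a) f₀ = 276.4 Hz  (b) Q = 0.7677  (c) BW = 360 Hz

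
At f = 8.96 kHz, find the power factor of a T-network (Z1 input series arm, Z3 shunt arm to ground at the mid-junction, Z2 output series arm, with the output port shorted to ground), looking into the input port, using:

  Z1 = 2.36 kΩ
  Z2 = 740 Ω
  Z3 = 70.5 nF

Step 1 — Angular frequency: ω = 2π·f = 2π·8960 = 5.63e+04 rad/s.
Step 2 — Component impedances:
  Z1: Z = R = 2360 Ω
  Z2: Z = R = 740 Ω
  Z3: Z = 1/(jωC) = -j/(ω·C) = 0 - j252 Ω
Step 3 — With the output port shorted to ground, the output series arm Z2 runs from the junction to ground; the shunt arm Z3 also runs from the junction to ground. They appear in parallel: Z3 || Z2 = 76.87 - j225.8 Ω.
Step 4 — Series with input arm Z1: Z_in = Z1 + (Z3 || Z2) = 2437 - j225.8 Ω = 2447∠-5.3° Ω.
Step 5 — Power factor: PF = cos(φ) = Re(Z)/|Z| = 2436.87/2447.31 = 0.9957.
Step 6 — Type: Im(Z) = -225.8 ⇒ leading (phase φ = -5.3°).

PF = 0.9957 (leading, φ = -5.3°)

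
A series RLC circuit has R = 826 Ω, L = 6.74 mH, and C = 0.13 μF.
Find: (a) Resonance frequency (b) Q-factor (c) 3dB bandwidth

Step 1 — Resonance: ω₀ = 1/√(LC) = 1/√(0.00674·1.3e-07) = 3.378e+04 rad/s.
Step 2 — f₀ = ω₀/(2π) = 5377 Hz.
Step 3 — Series Q: Q = ω₀L/R = 3.378e+04·0.00674/826 = 0.2757.
Step 4 — Bandwidth: Δω = ω₀/Q = 1.226e+05 rad/s; BW = Δω/(2π) = 1.95e+04 Hz.

(a) f₀ = 5377 Hz  (b) Q = 0.2757  (c) BW = 1.95e+04 Hz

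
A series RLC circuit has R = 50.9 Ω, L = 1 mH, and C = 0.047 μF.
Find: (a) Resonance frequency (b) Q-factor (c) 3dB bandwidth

Step 1 — Resonance: ω₀ = 1/√(LC) = 1/√(0.001·4.7e-08) = 1.459e+05 rad/s.
Step 2 — f₀ = ω₀/(2π) = 2.322e+04 Hz.
Step 3 — Series Q: Q = ω₀L/R = 1.459e+05·0.001/50.9 = 2.866.
Step 4 — Bandwidth: Δω = ω₀/Q = 5.09e+04 rad/s; BW = Δω/(2π) = 8101 Hz.

(a) f₀ = 2.322e+04 Hz  (b) Q = 2.866  (c) BW = 8101 Hz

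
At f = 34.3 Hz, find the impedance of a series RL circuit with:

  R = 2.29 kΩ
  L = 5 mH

Step 1 — Angular frequency: ω = 2π·f = 2π·34.3 = 215.5 rad/s.
Step 2 — Component impedances:
  R: Z = R = 2290 Ω
  L: Z = jωL = j·215.5·0.005 = 0 + j1.078 Ω
Step 3 — Series combination: Z_total = R + L = 2290 + j1.078 Ω = 2290∠0.0° Ω.

Z = 2290 + j1.078 Ω = 2290∠0.0° Ω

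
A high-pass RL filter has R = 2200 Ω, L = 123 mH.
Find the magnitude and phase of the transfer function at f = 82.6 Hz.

Step 1 — Angular frequency: ω = 2π·82.6 = 519 rad/s.
Step 2 — Transfer function: H(jω) = jωL/(R + jωL).
Step 3 — Numerator jωL = j·63.84; denominator R + jωL = 2200 + j63.84.
Step 4 — H = 0.0008412 + j0.02899.
Step 5 — Magnitude: |H| = 0.029 (-30.8 dB); phase: φ = 88.3°.

|H| = 0.029 (-30.8 dB), φ = 88.3°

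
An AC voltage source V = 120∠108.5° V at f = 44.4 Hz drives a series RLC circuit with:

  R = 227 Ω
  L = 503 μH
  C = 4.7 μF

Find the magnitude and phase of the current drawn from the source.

Step 1 — Angular frequency: ω = 2π·f = 2π·44.4 = 279 rad/s.
Step 2 — Component impedances:
  R: Z = R = 227 Ω
  L: Z = jωL = j·279·0.000503 = 0 + j0.1403 Ω
  C: Z = 1/(jωC) = -j/(ω·C) = 0 - j762.7 Ω
Step 3 — Series combination: Z_total = R + L + C = 227 - j762.5 Ω = 795.6∠-73.4° Ω.
Step 4 — Source phasor: V = 120∠108.5° V = -38.08 + j113.8 V.
Step 5 — Ohm's law: I = V / Z_total = (-38.08 + j113.8) / (227 - j762.5) = -0.1507 - j0.005059 A.
Step 6 — Convert to polar: |I| = 0.1508 A, ∠I = -178.1°.

I = 0.1508∠-178.1° A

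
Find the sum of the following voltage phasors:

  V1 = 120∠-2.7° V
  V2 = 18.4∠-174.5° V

Step 1 — Convert each phasor to rectangular form:
  V1 = 120·(cos(-2.7°) + j·sin(-2.7°)) = 119.9 - j5.653 V
  V2 = 18.4·(cos(-174.5°) + j·sin(-174.5°)) = -18.32 - j1.764 V
Step 2 — Sum components: V_total = 101.6 - j7.416 V.
Step 3 — Convert to polar: |V_total| = 101.8 V, ∠V_total = -4.2°.

V_total = 101.8∠-4.2° V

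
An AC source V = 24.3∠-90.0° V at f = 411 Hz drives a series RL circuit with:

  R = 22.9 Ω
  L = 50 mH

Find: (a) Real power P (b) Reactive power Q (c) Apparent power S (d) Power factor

Step 1 — Angular frequency: ω = 2π·f = 2π·411 = 2582 rad/s.
Step 2 — Component impedances:
  R: Z = R = 22.9 Ω
  L: Z = jωL = j·2582·0.05 = 0 + j129.1 Ω
Step 3 — Series combination: Z_total = R + L = 22.9 + j129.1 Ω = 131.1∠79.9° Ω.
Step 4 — Source phasor: V = 24.3∠-90.0° V = 0 - j24.3 V.
Step 5 — Current: I = V / Z = -0.1825 - j0.03236 A = 0.1853∠-169.9° A.
Step 6 — Complex power: S = V·I* = 0.7863 + j4.434 VA.
Step 7 — Real power: P = Re(S) = 0.7863 W.
Step 8 — Reactive power: Q = Im(S) = 4.434 VAR.
Step 9 — Apparent power: |S| = 4.503 VA.
Step 10 — Power factor: PF = P/|S| = 0.1746 (lagging).

(a) P = 0.7863 W  (b) Q = 4.434 VAR  (c) S = 4.503 VA  (d) PF = 0.1746 (lagging)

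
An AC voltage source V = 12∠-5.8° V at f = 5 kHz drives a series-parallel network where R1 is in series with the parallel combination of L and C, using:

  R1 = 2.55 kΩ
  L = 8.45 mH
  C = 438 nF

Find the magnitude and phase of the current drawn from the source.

Step 1 — Angular frequency: ω = 2π·f = 2π·5000 = 3.142e+04 rad/s.
Step 2 — Component impedances:
  R1: Z = R = 2550 Ω
  L: Z = jωL = j·3.142e+04·0.00845 = 0 + j265.5 Ω
  C: Z = 1/(jωC) = -j/(ω·C) = 0 - j72.67 Ω
Step 3 — Parallel branch: L || C = 1/(1/L + 1/C) = 0 - j100.1 Ω.
Step 4 — Series with R1: Z_total = R1 + (L || C) = 2550 - j100.1 Ω = 2552∠-2.2° Ω.
Step 5 — Source phasor: V = 12∠-5.8° V = 11.94 - j1.213 V.
Step 6 — Ohm's law: I = V / Z_total = (11.94 - j1.213) / (2550 - j100.1) = 0.004693 - j0.0002914 A.
Step 7 — Convert to polar: |I| = 0.004702 A, ∠I = -3.6°.

I = 0.004702∠-3.6° A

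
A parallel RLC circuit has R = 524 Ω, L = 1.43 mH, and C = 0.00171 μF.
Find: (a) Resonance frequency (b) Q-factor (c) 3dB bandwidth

Step 1 — Resonance: ω₀ = 1/√(LC) = 1/√(0.00143·1.71e-09) = 6.395e+05 rad/s.
Step 2 — f₀ = ω₀/(2π) = 1.018e+05 Hz.
Step 3 — Parallel Q: Q = R/(ω₀L) = 524/(6.395e+05·0.00143) = 0.573.
Step 4 — Bandwidth: Δω = ω₀/Q = 1.116e+06 rad/s; BW = Δω/(2π) = 1.776e+05 Hz.

(a) f₀ = 1.018e+05 Hz  (b) Q = 0.573  (c) BW = 1.776e+05 Hz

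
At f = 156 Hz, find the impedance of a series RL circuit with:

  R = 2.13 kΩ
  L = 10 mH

Step 1 — Angular frequency: ω = 2π·f = 2π·156 = 980.2 rad/s.
Step 2 — Component impedances:
  R: Z = R = 2130 Ω
  L: Z = jωL = j·980.2·0.01 = 0 + j9.802 Ω
Step 3 — Series combination: Z_total = R + L = 2130 + j9.802 Ω = 2130∠0.3° Ω.

Z = 2130 + j9.802 Ω = 2130∠0.3° Ω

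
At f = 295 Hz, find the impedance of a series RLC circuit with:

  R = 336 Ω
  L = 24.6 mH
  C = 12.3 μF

Step 1 — Angular frequency: ω = 2π·f = 2π·295 = 1854 rad/s.
Step 2 — Component impedances:
  R: Z = R = 336 Ω
  L: Z = jωL = j·1854·0.0246 = 0 + j45.6 Ω
  C: Z = 1/(jωC) = -j/(ω·C) = 0 - j43.86 Ω
Step 3 — Series combination: Z_total = R + L + C = 336 + j1.735 Ω = 336∠0.3° Ω.

Z = 336 + j1.735 Ω = 336∠0.3° Ω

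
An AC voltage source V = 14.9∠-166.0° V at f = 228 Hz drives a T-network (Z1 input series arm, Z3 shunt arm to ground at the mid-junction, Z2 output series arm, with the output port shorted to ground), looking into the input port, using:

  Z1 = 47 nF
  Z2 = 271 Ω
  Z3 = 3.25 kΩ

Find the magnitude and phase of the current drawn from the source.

Step 1 — Angular frequency: ω = 2π·f = 2π·228 = 1433 rad/s.
Step 2 — Component impedances:
  Z1: Z = 1/(jωC) = -j/(ω·C) = 0 - j1.485e+04 Ω
  Z2: Z = R = 271 Ω
  Z3: Z = R = 3250 Ω
Step 3 — With the output port shorted to ground, the output series arm Z2 runs from the junction to ground; the shunt arm Z3 also runs from the junction to ground. They appear in parallel: Z3 || Z2 = 250.1 Ω.
Step 4 — Series with input arm Z1: Z_in = Z1 + (Z3 || Z2) = 250.1 - j1.485e+04 Ω = 1.485e+04∠-89.0° Ω.
Step 5 — Source phasor: V = 14.9∠-166.0° V = -14.46 - j3.605 V.
Step 6 — Ohm's law: I = V / Z_total = (-14.46 - j3.605) / (250.1 - j1.485e+04) = 0.0002262 - j0.0009772 A.
Step 7 — Convert to polar: |I| = 0.001003 A, ∠I = -77.0°.

I = 0.001003∠-77.0° A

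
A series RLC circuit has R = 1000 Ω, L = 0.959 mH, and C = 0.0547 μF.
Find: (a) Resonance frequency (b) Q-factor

Step 1 — Resonance condition Im(Z)=0 gives ω₀ = 1/√(LC).
Step 2 — ω₀ = 1/√(0.000959·5.47e-08) = 1.381e+05 rad/s.
Step 3 — f₀ = ω₀/(2π) = 2.197e+04 Hz.
Step 4 — Series Q: Q = ω₀L/R = 1.381e+05·0.000959/1000 = 0.1324.

(a) f₀ = 2.197e+04 Hz  (b) Q = 0.1324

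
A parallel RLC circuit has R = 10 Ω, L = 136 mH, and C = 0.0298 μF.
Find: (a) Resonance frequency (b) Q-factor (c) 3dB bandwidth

Step 1 — Resonance: ω₀ = 1/√(LC) = 1/√(0.136·2.98e-08) = 1.571e+04 rad/s.
Step 2 — f₀ = ω₀/(2π) = 2500 Hz.
Step 3 — Parallel Q: Q = R/(ω₀L) = 10/(1.571e+04·0.136) = 0.004681.
Step 4 — Bandwidth: Δω = ω₀/Q = 3.356e+06 rad/s; BW = Δω/(2π) = 5.341e+05 Hz.

(a) f₀ = 2500 Hz  (b) Q = 0.004681  (c) BW = 5.341e+05 Hz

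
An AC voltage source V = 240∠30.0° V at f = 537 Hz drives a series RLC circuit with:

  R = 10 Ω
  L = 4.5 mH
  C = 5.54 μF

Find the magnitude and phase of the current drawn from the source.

Step 1 — Angular frequency: ω = 2π·f = 2π·537 = 3374 rad/s.
Step 2 — Component impedances:
  R: Z = R = 10 Ω
  L: Z = jωL = j·3374·0.0045 = 0 + j15.18 Ω
  C: Z = 1/(jωC) = -j/(ω·C) = 0 - j53.5 Ω
Step 3 — Series combination: Z_total = R + L + C = 10 - j38.31 Ω = 39.6∠-75.4° Ω.
Step 4 — Source phasor: V = 240∠30.0° V = 207.8 + j120 V.
Step 5 — Ohm's law: I = V / Z_total = (207.8 + j120) / (10 - j38.31) = -1.607 + j5.844 A.
Step 6 — Convert to polar: |I| = 6.061 A, ∠I = 105.4°.

I = 6.061∠105.4° A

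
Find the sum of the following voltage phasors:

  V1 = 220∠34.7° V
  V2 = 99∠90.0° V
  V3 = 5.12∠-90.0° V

Step 1 — Convert each phasor to rectangular form:
  V1 = 220·(cos(34.7°) + j·sin(34.7°)) = 180.9 + j125.2 V
  V2 = 99·(cos(90.0°) + j·sin(90.0°)) = 0 + j99 V
  V3 = 5.12·(cos(-90.0°) + j·sin(-90.0°)) = 0 - j5.12 V
Step 2 — Sum components: V_total = 180.9 + j219.1 V.
Step 3 — Convert to polar: |V_total| = 284.1 V, ∠V_total = 50.5°.

V_total = 284.1∠50.5° V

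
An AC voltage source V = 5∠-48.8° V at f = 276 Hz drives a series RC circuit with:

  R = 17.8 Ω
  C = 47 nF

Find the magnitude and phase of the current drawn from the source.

Step 1 — Angular frequency: ω = 2π·f = 2π·276 = 1734 rad/s.
Step 2 — Component impedances:
  R: Z = R = 17.8 Ω
  C: Z = 1/(jωC) = -j/(ω·C) = 0 - j1.227e+04 Ω
Step 3 — Series combination: Z_total = R + C = 17.8 - j1.227e+04 Ω = 1.227e+04∠-89.9° Ω.
Step 4 — Source phasor: V = 5∠-48.8° V = 3.293 - j3.762 V.
Step 5 — Ohm's law: I = V / Z_total = (3.293 - j3.762) / (17.8 - j1.227e+04) = 0.000307 + j0.000268 A.
Step 6 — Convert to polar: |I| = 0.0004075 A, ∠I = 41.1°.

I = 0.0004075∠41.1° A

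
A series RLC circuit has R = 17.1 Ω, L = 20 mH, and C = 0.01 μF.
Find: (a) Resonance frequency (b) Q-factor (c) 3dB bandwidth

Step 1 — Resonance: ω₀ = 1/√(LC) = 1/√(0.02·1e-08) = 7.071e+04 rad/s.
Step 2 — f₀ = ω₀/(2π) = 1.125e+04 Hz.
Step 3 — Series Q: Q = ω₀L/R = 7.071e+04·0.02/17.1 = 82.7.
Step 4 — Bandwidth: Δω = ω₀/Q = 855 rad/s; BW = Δω/(2π) = 136.1 Hz.

(a) f₀ = 1.125e+04 Hz  (b) Q = 82.7  (c) BW = 136.1 Hz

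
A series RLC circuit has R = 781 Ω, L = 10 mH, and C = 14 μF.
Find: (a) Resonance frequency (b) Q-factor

Step 1 — Resonance condition Im(Z)=0 gives ω₀ = 1/√(LC).
Step 2 — ω₀ = 1/√(0.01·1.4e-05) = 2673 rad/s.
Step 3 — f₀ = ω₀/(2π) = 425.4 Hz.
Step 4 — Series Q: Q = ω₀L/R = 2673·0.01/781 = 0.03422.

(a) f₀ = 425.4 Hz  (b) Q = 0.03422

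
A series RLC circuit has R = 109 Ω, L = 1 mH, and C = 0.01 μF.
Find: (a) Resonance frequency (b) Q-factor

Step 1 — Resonance condition Im(Z)=0 gives ω₀ = 1/√(LC).
Step 2 — ω₀ = 1/√(0.001·1e-08) = 3.162e+05 rad/s.
Step 3 — f₀ = ω₀/(2π) = 5.033e+04 Hz.
Step 4 — Series Q: Q = ω₀L/R = 3.162e+05·0.001/109 = 2.901.

(a) f₀ = 5.033e+04 Hz  (b) Q = 2.901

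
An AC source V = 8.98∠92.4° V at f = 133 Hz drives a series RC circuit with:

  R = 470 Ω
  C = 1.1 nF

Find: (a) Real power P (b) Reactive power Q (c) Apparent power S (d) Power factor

Step 1 — Angular frequency: ω = 2π·f = 2π·133 = 835.7 rad/s.
Step 2 — Component impedances:
  R: Z = R = 470 Ω
  C: Z = 1/(jωC) = -j/(ω·C) = 0 - j1.088e+06 Ω
Step 3 — Series combination: Z_total = R + C = 470 - j1.088e+06 Ω = 1.088e+06∠-90.0° Ω.
Step 4 — Source phasor: V = 8.98∠92.4° V = -0.376 + j8.972 V.
Step 5 — Current: I = V / Z = -8.248e-06 - j3.421e-07 A = 8.255e-06∠-177.6° A.
Step 6 — Complex power: S = V·I* = 3.203e-08 - j7.413e-05 VA.
Step 7 — Real power: P = Re(S) = 3.203e-08 W.
Step 8 — Reactive power: Q = Im(S) = -7.413e-05 VAR.
Step 9 — Apparent power: |S| = 7.413e-05 VA.
Step 10 — Power factor: PF = P/|S| = 0.000432 (leading).

(a) P = 3.203e-08 W  (b) Q = -7.413e-05 VAR  (c) S = 7.413e-05 VA  (d) PF = 0.000432 (leading)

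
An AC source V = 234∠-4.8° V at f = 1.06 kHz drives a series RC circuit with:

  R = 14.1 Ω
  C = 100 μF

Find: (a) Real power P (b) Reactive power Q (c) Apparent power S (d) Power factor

Step 1 — Angular frequency: ω = 2π·f = 2π·1060 = 6660 rad/s.
Step 2 — Component impedances:
  R: Z = R = 14.1 Ω
  C: Z = 1/(jωC) = -j/(ω·C) = 0 - j1.501 Ω
Step 3 — Series combination: Z_total = R + C = 14.1 - j1.501 Ω = 14.18∠-6.1° Ω.
Step 4 — Source phasor: V = 234∠-4.8° V = 233.2 - j19.58 V.
Step 5 — Current: I = V / Z = 16.5 + j0.3682 A = 16.5∠1.3° A.
Step 6 — Complex power: S = V·I* = 3840 - j408.9 VA.
Step 7 — Real power: P = Re(S) = 3840 W.
Step 8 — Reactive power: Q = Im(S) = -408.9 VAR.
Step 9 — Apparent power: |S| = 3862 VA.
Step 10 — Power factor: PF = P/|S| = 0.9944 (leading).

(a) P = 3840 W  (b) Q = -408.9 VAR  (c) S = 3862 VA  (d) PF = 0.9944 (leading)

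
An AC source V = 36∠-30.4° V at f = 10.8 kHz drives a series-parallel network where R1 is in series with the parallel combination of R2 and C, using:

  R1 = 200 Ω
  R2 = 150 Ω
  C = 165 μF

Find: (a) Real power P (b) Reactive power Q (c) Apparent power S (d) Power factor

Step 1 — Angular frequency: ω = 2π·f = 2π·1.08e+04 = 6.786e+04 rad/s.
Step 2 — Component impedances:
  R1: Z = R = 200 Ω
  R2: Z = R = 150 Ω
  C: Z = 1/(jωC) = -j/(ω·C) = 0 - j0.08931 Ω
Step 3 — Parallel branch: R2 || C = 1/(1/R2 + 1/C) = 5.318e-05 - j0.08931 Ω.
Step 4 — Series with R1: Z_total = R1 + (R2 || C) = 200 - j0.08931 Ω = 200∠-0.0° Ω.
Step 5 — Source phasor: V = 36∠-30.4° V = 31.05 - j18.22 V.
Step 6 — Current: I = V / Z = 0.1553 - j0.09102 A = 0.18∠-30.4° A.
Step 7 — Complex power: S = V·I* = 6.48 - j0.002894 VA.
Step 8 — Real power: P = Re(S) = 6.48 W.
Step 9 — Reactive power: Q = Im(S) = -0.002894 VAR.
Step 10 — Apparent power: |S| = 6.48 VA.
Step 11 — Power factor: PF = P/|S| = 1 (leading).

(a) P = 6.48 W  (b) Q = -0.002894 VAR  (c) S = 6.48 VA  (d) PF = 1 (leading)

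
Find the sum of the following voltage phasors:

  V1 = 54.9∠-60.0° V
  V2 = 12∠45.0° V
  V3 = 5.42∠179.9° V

Step 1 — Convert each phasor to rectangular form:
  V1 = 54.9·(cos(-60.0°) + j·sin(-60.0°)) = 27.45 - j47.54 V
  V2 = 12·(cos(45.0°) + j·sin(45.0°)) = 8.485 + j8.485 V
  V3 = 5.42·(cos(179.9°) + j·sin(179.9°)) = -5.42 + j0.00946 V
Step 2 — Sum components: V_total = 30.52 - j39.05 V.
Step 3 — Convert to polar: |V_total| = 49.56 V, ∠V_total = -52.0°.

V_total = 49.56∠-52.0° V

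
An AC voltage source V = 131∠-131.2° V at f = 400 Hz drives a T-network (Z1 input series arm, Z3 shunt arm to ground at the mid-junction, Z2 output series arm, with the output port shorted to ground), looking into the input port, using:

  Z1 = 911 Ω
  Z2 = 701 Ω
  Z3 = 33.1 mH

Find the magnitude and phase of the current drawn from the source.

Step 1 — Angular frequency: ω = 2π·f = 2π·400 = 2513 rad/s.
Step 2 — Component impedances:
  Z1: Z = R = 911 Ω
  Z2: Z = R = 701 Ω
  Z3: Z = jωL = j·2513·0.0331 = 0 + j83.19 Ω
Step 3 — With the output port shorted to ground, the output series arm Z2 runs from the junction to ground; the shunt arm Z3 also runs from the junction to ground. They appear in parallel: Z3 || Z2 = 9.735 + j82.03 Ω.
Step 4 — Series with input arm Z1: Z_in = Z1 + (Z3 || Z2) = 920.7 + j82.03 Ω = 924.4∠5.1° Ω.
Step 5 — Source phasor: V = 131∠-131.2° V = -86.29 - j98.57 V.
Step 6 — Ohm's law: I = V / Z_total = (-86.29 - j98.57) / (920.7 + j82.03) = -0.1024 - j0.09792 A.
Step 7 — Convert to polar: |I| = 0.1417 A, ∠I = -136.3°.

I = 0.1417∠-136.3° A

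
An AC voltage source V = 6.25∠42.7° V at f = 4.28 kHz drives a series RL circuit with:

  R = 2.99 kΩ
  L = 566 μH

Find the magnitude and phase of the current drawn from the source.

Step 1 — Angular frequency: ω = 2π·f = 2π·4280 = 2.689e+04 rad/s.
Step 2 — Component impedances:
  R: Z = R = 2990 Ω
  L: Z = jωL = j·2.689e+04·0.000566 = 0 + j15.22 Ω
Step 3 — Series combination: Z_total = R + L = 2990 + j15.22 Ω = 2990∠0.3° Ω.
Step 4 — Source phasor: V = 6.25∠42.7° V = 4.593 + j4.238 V.
Step 5 — Ohm's law: I = V / Z_total = (4.593 + j4.238) / (2990 + j15.22) = 0.001543 + j0.00141 A.
Step 6 — Convert to polar: |I| = 0.00209 A, ∠I = 42.4°.

I = 0.00209∠42.4° A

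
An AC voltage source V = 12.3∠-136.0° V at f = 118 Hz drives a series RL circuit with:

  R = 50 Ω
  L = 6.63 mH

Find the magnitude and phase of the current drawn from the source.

Step 1 — Angular frequency: ω = 2π·f = 2π·118 = 741.4 rad/s.
Step 2 — Component impedances:
  R: Z = R = 50 Ω
  L: Z = jωL = j·741.4·0.00663 = 0 + j4.916 Ω
Step 3 — Series combination: Z_total = R + L = 50 + j4.916 Ω = 50.24∠5.6° Ω.
Step 4 — Source phasor: V = 12.3∠-136.0° V = -8.848 - j8.544 V.
Step 5 — Ohm's law: I = V / Z_total = (-8.848 - j8.544) / (50 + j4.916) = -0.1919 - j0.152 A.
Step 6 — Convert to polar: |I| = 0.2448 A, ∠I = -141.6°.

I = 0.2448∠-141.6° A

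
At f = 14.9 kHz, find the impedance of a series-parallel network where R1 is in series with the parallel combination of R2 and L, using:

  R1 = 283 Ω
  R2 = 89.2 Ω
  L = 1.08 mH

Step 1 — Angular frequency: ω = 2π·f = 2π·1.49e+04 = 9.362e+04 rad/s.
Step 2 — Component impedances:
  R1: Z = R = 283 Ω
  R2: Z = R = 89.2 Ω
  L: Z = jωL = j·9.362e+04·0.00108 = 0 + j101.1 Ω
Step 3 — Parallel branch: R2 || L = 1/(1/R2 + 1/L) = 50.16 + j44.25 Ω.
Step 4 — Series with R1: Z_total = R1 + (R2 || L) = 333.2 + j44.25 Ω = 336.1∠7.6° Ω.

Z = 333.2 + j44.25 Ω = 336.1∠7.6° Ω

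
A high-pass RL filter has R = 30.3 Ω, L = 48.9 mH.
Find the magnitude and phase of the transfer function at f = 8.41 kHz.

Step 1 — Angular frequency: ω = 2π·8410 = 5.284e+04 rad/s.
Step 2 — Transfer function: H(jω) = jωL/(R + jωL).
Step 3 — Numerator jωL = j·2584; denominator R + jωL = 30.3 + j2584.
Step 4 — H = 0.9999 + j0.01172.
Step 5 — Magnitude: |H| = 0.9999 (-0.0 dB); phase: φ = 0.7°.

|H| = 0.9999 (-0.0 dB), φ = 0.7°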